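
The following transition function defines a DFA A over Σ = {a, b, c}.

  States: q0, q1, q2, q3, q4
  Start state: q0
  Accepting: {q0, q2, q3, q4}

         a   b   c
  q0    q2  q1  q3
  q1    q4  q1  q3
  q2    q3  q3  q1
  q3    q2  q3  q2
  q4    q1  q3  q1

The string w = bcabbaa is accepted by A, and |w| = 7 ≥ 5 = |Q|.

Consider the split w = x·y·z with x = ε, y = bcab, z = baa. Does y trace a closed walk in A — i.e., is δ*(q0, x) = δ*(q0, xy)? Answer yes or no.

State sequence: q0 -b-> q1 -c-> q3 -a-> q2 -b-> q3

After x (step 0): q0. After xy (step 4): q3.
They differ (q0 ≠ q3), so y is not a cycle from the state after x; this split is not the one the pumping-lemma construction produces, and pumping y need not keep the string in L(A).

no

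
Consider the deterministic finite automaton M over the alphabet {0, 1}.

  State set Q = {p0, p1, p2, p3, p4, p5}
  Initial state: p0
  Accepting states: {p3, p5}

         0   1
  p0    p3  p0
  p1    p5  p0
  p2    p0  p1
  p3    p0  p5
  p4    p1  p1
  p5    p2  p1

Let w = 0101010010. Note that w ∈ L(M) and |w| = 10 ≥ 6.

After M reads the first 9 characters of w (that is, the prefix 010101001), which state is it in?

Run of M on the first 9 characters of w = 0 1 0 1 0 1 0 0 1:
  step 0: p0  (start)
  step 1: p3  (read 0: p0→p3)
  step 2: p5  (read 1: p3→p5)
  step 3: p2  (read 0: p5→p2)
  step 4: p1  (read 1: p2→p1)
  step 5: p5  (read 0: p1→p5)
  step 6: p1  (read 1: p5→p1)
  step 7: p5  (read 0: p1→p5)
  step 8: p2  (read 0: p5→p2)
  step 9: p1  (read 1: p2→p1)

After reading 9 characters, M is in state p1.
(This kind of state-tracing is the core of the pumping-lemma construction: with 6 states, pigeonhole forces a repeat within the first 6 steps.)

p1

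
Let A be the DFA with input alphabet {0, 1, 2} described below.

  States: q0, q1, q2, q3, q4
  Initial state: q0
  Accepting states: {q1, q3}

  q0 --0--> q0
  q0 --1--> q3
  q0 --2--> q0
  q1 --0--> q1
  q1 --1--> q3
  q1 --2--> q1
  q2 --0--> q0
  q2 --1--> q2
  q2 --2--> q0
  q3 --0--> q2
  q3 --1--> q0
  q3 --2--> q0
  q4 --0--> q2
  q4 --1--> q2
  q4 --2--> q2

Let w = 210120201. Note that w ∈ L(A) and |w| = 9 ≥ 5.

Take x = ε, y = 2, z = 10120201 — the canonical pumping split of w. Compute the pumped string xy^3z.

xy^3z = ε·2·2·2·10120201 = 22210120201.
Reading y = 2 takes A from q0 back to q0, so after x·y·y·y the machine is still in q0, and z then leads to the accepting state q3. Hence 22210120201 ∈ L(A).

22210120201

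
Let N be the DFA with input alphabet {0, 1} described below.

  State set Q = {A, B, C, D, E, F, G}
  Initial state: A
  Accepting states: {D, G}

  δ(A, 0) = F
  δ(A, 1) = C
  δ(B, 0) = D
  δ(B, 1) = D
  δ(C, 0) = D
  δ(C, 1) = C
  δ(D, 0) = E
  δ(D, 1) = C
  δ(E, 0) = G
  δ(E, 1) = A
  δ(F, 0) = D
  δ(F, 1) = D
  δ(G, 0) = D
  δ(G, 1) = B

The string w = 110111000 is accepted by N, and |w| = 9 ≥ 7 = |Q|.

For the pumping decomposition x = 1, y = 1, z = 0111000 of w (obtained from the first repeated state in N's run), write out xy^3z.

11110111000

xy^3z = 1·1·1·1·0111000 = 11110111000.
Reading y = 1 takes N from C back to C, so after x·y·y·y the machine is still in C, and z then leads to the accepting state G. Hence 11110111000 ∈ L(N).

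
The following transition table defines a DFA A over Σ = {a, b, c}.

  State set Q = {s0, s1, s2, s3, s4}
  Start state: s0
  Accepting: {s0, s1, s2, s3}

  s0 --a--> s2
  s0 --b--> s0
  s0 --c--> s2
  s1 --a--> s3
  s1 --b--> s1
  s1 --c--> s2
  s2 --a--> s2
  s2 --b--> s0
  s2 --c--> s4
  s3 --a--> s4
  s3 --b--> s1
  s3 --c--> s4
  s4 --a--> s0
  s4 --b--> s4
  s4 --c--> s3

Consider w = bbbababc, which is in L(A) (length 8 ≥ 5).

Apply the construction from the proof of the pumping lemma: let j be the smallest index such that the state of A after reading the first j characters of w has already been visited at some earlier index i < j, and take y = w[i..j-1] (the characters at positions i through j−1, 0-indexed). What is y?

b

Run of A on w = b b b a b a b c:
  step 0: s0  (start)
  step 1: s0  (read b: s0→s0)   ← first repeat (s0 seen earlier)
  step 2: s0  (read b: s0→s0)
  step 3: s0  (read b: s0→s0)
  step 4: s2  (read a: s0→s2)
  step 5: s0  (read b: s2→s0)
  step 6: s2  (read a: s0→s2)
  step 7: s0  (read b: s2→s0)
  step 8: s2  (read c: s0→s2)

So i = 0, j = 1, giving x = w[0:0] = ε, y = w[0:1] = b, z = w[1:8] = bbababc.
Check: |xy| = 1 ≤ 5 and |y| = 1 ≥ 1. Reading y takes A from s0 back to s0, so every xyⁱz is accepted.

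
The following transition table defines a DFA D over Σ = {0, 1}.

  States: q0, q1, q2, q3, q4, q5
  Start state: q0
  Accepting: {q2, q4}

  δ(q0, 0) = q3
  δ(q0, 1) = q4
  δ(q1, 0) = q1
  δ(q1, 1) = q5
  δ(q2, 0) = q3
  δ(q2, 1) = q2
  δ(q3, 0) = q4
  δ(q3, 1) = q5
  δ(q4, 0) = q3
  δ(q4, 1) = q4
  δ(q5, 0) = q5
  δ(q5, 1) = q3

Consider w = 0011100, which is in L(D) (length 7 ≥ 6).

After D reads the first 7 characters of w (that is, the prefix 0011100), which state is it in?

q4

Run of D on the first 7 characters of w = 0 0 1 1 1 0 0:
  step 0: q0  (start)
  step 1: q3  (read 0: q0→q3)
  step 2: q4  (read 0: q3→q4)
  step 3: q4  (read 1: q4→q4)
  step 4: q4  (read 1: q4→q4)
  step 5: q4  (read 1: q4→q4)
  step 6: q3  (read 0: q4→q3)
  step 7: q4  (read 0: q3→q4)

After reading 7 characters, D is in state q4.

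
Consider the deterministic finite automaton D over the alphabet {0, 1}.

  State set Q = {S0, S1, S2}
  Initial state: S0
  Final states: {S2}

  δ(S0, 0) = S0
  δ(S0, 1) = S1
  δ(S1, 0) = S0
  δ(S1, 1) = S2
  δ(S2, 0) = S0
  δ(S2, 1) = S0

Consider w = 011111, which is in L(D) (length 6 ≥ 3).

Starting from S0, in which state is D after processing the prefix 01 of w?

Run of D on the first 2 characters of w = 0 1:
  step 0: S0  (start)
  step 1: S0  (read 0: S0→S0)
  step 2: S1  (read 1: S0→S1)

After reading 2 characters, D is in state S1.
(This kind of state-tracing is the core of the pumping-lemma construction: with 3 states, pigeonhole forces a repeat within the first 3 steps.)

S1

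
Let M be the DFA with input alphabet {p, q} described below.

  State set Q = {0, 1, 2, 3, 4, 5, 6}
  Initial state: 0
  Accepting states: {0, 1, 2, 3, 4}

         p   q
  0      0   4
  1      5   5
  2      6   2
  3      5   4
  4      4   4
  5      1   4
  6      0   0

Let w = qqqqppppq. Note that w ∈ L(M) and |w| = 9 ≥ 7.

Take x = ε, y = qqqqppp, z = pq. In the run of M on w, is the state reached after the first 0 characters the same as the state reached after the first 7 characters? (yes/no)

State sequence: 0 -q-> 4 -q-> 4 -q-> 4 -q-> 4 -p-> 4 -p-> 4 -p-> 4

After x (step 0): 0. After xy (step 7): 4.
They differ (0 ≠ 4), so y is not a cycle from the state after x; this split is not the one the pumping-lemma construction produces, and pumping y need not keep the string in L(M).

no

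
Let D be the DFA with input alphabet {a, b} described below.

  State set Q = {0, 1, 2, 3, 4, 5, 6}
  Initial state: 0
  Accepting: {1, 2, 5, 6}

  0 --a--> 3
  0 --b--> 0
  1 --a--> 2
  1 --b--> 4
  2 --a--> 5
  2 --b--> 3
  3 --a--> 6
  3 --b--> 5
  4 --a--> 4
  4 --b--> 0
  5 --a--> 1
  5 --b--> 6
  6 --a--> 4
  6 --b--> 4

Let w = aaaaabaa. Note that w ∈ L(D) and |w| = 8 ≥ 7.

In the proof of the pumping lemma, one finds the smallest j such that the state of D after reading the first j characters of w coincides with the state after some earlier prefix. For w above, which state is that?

4

Run of D on w = a a a a a b a a:
  step 0: 0  (start)
  step 1: 3  (read a: 0→3)
  step 2: 6  (read a: 3→6)
  step 3: 4  (read a: 6→4)
  step 4: 4  (read a: 4→4)   ← first repeat (4 seen earlier)
  step 5: 4  (read a: 4→4)
  step 6: 0  (read b: 4→0)
  step 7: 3  (read a: 0→3)
  step 8: 6  (read a: 3→6)

The earliest repeat is at step j = 4: D is in 4, which it already visited at step i = 3.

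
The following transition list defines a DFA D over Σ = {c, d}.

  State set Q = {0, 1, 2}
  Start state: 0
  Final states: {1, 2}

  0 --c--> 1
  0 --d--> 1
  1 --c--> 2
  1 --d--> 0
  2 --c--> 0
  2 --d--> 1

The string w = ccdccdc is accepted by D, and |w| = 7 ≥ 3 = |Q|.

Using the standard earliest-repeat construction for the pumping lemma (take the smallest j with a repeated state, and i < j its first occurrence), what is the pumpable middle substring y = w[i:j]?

cd

Run of D on w = c c d c c d c:
  step 0: 0  (start)
  step 1: 1  (read c: 0→1)
  step 2: 2  (read c: 1→2)
  step 3: 1  (read d: 2→1)   ← first repeat (1 seen earlier)
  step 4: 2  (read c: 1→2)
  step 5: 0  (read c: 2→0)
  step 6: 1  (read d: 0→1)
  step 7: 2  (read c: 1→2)

So i = 1, j = 3, giving x = w[0:1] = c, y = w[1:3] = cd, z = w[3:7] = ccdc.
Check: |xy| = 3 ≤ 3 and |y| = 2 ≥ 1. Reading y takes D from 1 back to 1, so every xyⁱz is accepted.
With |Q| = 3, pigeonhole forces a state repeat no later than step 3; the substring read between the first and second visits to that state can be pumped.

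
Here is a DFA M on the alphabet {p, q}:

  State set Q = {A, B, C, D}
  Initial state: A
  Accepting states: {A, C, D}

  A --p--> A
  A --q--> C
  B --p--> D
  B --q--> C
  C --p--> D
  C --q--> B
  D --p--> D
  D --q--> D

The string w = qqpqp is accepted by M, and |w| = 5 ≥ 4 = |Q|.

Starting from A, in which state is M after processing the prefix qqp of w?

D

State sequence: A -q-> C -q-> B -p-> D

After reading 3 characters, M is in state D.
(This kind of state-tracing is the core of the pumping-lemma construction: with 4 states, pigeonhole forces a repeat within the first 4 steps.)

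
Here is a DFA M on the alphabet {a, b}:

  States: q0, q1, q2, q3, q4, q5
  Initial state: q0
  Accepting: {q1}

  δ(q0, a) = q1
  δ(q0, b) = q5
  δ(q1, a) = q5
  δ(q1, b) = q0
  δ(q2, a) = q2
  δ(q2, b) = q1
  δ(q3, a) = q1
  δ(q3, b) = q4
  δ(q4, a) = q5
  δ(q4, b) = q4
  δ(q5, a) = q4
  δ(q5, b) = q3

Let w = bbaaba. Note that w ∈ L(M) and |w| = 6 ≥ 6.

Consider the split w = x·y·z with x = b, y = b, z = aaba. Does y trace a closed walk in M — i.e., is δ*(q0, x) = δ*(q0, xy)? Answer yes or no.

Run of M on the first 2 characters of w = b b:
  step 0: q0  (start)
  step 1: q5  (read b: q0→q5)
  step 2: q3  (read b: q5→q3)

After x (step 1): q5. After xy (step 2): q3.
They differ (q5 ≠ q3), so y is not a cycle from the state after x; this split is not the one the pumping-lemma construction produces, and pumping y need not keep the string in L(M).

no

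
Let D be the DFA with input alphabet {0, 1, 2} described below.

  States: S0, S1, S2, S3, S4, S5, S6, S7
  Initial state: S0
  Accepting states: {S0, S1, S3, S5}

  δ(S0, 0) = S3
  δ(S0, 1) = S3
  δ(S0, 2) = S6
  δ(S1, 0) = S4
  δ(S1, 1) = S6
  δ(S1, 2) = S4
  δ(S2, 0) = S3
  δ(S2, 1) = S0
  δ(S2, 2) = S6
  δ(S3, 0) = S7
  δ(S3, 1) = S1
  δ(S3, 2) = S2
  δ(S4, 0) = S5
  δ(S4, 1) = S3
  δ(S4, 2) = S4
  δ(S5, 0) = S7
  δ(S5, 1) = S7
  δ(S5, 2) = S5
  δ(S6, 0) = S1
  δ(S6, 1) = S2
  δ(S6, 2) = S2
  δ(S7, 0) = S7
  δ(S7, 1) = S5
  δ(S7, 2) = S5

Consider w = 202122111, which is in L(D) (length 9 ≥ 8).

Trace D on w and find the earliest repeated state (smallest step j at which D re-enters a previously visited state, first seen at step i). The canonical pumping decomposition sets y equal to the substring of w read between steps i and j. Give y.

02122

State sequence: S0 -2-> S6 -0-> S1 -2-> S4 -1-> S3 -2-> S2 -2-> S6 -1-> S2 -1-> S0 -1-> S3
First repeat at step 6: S6 was already visited.

So i = 1, j = 6, giving x = w[0:1] = 2, y = w[1:6] = 02122, z = w[6:9] = 111.
Check: |xy| = 6 ≤ 8 and |y| = 5 ≥ 1. Reading y takes D from S6 back to S6, so every xyⁱz is accepted.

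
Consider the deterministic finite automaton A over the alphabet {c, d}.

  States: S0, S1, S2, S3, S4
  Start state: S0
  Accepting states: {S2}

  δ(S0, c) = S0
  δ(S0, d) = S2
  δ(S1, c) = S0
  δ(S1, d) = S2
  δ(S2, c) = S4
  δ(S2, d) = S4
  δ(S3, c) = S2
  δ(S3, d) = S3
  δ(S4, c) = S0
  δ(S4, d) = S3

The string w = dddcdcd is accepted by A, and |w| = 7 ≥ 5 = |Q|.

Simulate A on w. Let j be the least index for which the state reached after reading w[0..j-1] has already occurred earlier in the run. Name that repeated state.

State sequence: S0 -d-> S2 -d-> S4 -d-> S3 -c-> S2 -d-> S4 -c-> S0 -d-> S2
First repeat at step 4: S2 was already visited.

The earliest repeat is at step j = 4: A is in S2, which it already visited at step i = 1.
The DFA has 5 states, so the proof of the pumping lemma guarantees a repeated state among the first 5+1 visited; the segment between the two visits is the pumpable y.

S2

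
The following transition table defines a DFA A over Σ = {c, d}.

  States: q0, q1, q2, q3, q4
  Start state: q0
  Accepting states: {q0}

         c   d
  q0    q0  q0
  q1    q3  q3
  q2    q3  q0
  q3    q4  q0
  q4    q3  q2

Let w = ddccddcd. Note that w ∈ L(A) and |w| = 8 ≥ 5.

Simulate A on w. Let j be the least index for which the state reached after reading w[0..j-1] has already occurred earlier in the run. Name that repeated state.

Run of A on w = d d c c d d c d:
  step 0: q0  (start)
  step 1: q0  (read d: q0→q0)   ← first repeat (q0 seen earlier)
  step 2: q0  (read d: q0→q0)
  step 3: q0  (read c: q0→q0)
  step 4: q0  (read c: q0→q0)
  step 5: q0  (read d: q0→q0)
  step 6: q0  (read d: q0→q0)
  step 7: q0  (read c: q0→q0)
  step 8: q0  (read d: q0→q0)

The earliest repeat is at step j = 1: A is in q0, which it already visited at step i = 0.
The DFA has 5 states, so the proof of the pumping lemma guarantees a repeated state among the first 5+1 visited; the segment between the two visits is the pumpable y.

q0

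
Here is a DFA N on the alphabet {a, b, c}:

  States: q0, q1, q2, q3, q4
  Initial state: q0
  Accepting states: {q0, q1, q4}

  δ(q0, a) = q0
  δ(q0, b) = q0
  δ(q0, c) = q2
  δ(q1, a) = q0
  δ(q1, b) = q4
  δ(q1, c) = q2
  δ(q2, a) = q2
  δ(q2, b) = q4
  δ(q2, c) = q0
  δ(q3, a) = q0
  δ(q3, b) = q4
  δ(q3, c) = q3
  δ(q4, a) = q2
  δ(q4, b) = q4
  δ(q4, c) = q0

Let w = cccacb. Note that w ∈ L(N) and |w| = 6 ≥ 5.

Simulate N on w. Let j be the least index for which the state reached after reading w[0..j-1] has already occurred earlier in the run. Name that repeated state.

q0

State sequence: q0 -c-> q2 -c-> q0 -c-> q2 -a-> q2 -c-> q0 -b-> q0
First repeat at step 2: q0 was already visited.

The earliest repeat is at step j = 2: N is in q0, which it already visited at step i = 0.
With |Q| = 5, pigeonhole forces a state repeat no later than step 5; the substring read between the first and second visits to that state can be pumped.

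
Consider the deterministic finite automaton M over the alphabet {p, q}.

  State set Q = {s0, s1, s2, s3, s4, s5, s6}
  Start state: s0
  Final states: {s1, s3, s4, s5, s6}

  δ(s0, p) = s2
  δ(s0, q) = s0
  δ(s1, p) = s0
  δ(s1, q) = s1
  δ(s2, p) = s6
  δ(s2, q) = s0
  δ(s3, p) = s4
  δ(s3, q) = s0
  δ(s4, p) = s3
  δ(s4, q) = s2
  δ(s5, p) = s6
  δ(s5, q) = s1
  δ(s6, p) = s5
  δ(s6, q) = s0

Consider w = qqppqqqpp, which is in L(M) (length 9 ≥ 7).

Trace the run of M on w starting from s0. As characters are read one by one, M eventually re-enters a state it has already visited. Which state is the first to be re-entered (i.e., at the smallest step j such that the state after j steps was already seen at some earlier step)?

Run of M on w = q q p p q q q p p:
  step 0: s0  (start)
  step 1: s0  (read q: s0→s0)   ← first repeat (s0 seen earlier)
  step 2: s0  (read q: s0→s0)
  step 3: s2  (read p: s0→s2)
  step 4: s6  (read p: s2→s6)
  step 5: s0  (read q: s6→s0)
  step 6: s0  (read q: s0→s0)
  step 7: s0  (read q: s0→s0)
  step 8: s2  (read p: s0→s2)
  step 9: s6  (read p: s2→s6)

The earliest repeat is at step j = 1: M is in s0, which it already visited at step i = 0.
Since M has 7 states, any run of length ≥ 7 visits 7+1 states, so by pigeonhole some state repeats within the first 7 steps — that repeat gives the pumpable loop.

s0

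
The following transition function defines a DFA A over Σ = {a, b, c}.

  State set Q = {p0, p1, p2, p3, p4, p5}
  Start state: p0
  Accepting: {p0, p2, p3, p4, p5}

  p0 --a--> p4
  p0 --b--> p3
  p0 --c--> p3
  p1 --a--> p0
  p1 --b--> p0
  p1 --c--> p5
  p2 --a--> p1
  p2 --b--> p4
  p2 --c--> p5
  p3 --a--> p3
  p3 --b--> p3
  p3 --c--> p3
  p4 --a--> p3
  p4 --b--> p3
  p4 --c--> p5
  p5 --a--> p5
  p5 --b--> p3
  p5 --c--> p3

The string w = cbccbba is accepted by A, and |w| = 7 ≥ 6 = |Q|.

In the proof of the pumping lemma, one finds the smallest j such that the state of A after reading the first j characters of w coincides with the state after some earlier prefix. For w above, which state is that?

p3

Run of A on w = c b c c b b a:
  step 0: p0  (start)
  step 1: p3  (read c: p0→p3)
  step 2: p3  (read b: p3→p3)   ← first repeat (p3 seen earlier)
  step 3: p3  (read c: p3→p3)
  step 4: p3  (read c: p3→p3)
  step 5: p3  (read b: p3→p3)
  step 6: p3  (read b: p3→p3)
  step 7: p3  (read a: p3→p3)

The earliest repeat is at step j = 2: A is in p3, which it already visited at step i = 1.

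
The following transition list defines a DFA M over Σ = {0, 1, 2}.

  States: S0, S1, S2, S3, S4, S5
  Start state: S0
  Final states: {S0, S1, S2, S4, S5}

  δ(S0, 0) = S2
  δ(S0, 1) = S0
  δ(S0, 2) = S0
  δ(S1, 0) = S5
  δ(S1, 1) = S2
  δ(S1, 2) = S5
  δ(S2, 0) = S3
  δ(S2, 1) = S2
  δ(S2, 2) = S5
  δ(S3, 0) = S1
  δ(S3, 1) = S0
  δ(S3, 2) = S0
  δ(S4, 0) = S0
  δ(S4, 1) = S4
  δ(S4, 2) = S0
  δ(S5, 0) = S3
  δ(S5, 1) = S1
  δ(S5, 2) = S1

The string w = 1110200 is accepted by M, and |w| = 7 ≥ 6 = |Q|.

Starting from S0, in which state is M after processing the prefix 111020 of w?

S3

Run of M on the first 6 characters of w = 1 1 1 0 2 0:
  step 0: S0  (start)
  step 1: S0  (read 1: S0→S0)
  step 2: S0  (read 1: S0→S0)
  step 3: S0  (read 1: S0→S0)
  step 4: S2  (read 0: S0→S2)
  step 5: S5  (read 2: S2→S5)
  step 6: S3  (read 0: S5→S3)

After reading 6 characters, M is in state S3.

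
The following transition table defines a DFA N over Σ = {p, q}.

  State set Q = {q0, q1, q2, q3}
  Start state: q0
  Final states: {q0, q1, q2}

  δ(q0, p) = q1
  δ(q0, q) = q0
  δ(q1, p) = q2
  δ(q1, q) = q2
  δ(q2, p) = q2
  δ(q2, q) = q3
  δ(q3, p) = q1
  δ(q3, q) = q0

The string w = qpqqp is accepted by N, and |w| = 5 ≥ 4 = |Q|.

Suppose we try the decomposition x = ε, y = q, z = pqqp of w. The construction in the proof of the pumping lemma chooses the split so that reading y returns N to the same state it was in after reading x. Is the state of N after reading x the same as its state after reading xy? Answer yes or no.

State sequence: q0 -q-> q0

After x (step 0): q0. After xy (step 1): q0.
They match, so y = q drives N around a cycle from q0 back to itself; pumping y any number of times keeps N in q0 before reading z, and xyⁱz ∈ L(N) for every i ≥ 0.

yes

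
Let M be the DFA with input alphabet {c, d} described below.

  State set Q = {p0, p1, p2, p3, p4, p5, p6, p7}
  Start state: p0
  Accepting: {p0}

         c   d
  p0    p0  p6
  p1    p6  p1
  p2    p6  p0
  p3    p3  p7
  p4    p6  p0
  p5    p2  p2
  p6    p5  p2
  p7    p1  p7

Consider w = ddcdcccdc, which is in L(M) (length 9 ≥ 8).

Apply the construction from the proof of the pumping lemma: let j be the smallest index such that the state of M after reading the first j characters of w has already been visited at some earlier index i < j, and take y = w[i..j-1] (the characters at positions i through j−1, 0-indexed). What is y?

dc

Run of M on w = d d c d c c c d c:
  step 0: p0  (start)
  step 1: p6  (read d: p0→p6)
  step 2: p2  (read d: p6→p2)
  step 3: p6  (read c: p2→p6)   ← first repeat (p6 seen earlier)
  step 4: p2  (read d: p6→p2)
  step 5: p6  (read c: p2→p6)
  step 6: p5  (read c: p6→p5)
  step 7: p2  (read c: p5→p2)
  step 8: p0  (read d: p2→p0)
  step 9: p0  (read c: p0→p0)

So i = 1, j = 3, giving x = w[0:1] = d, y = w[1:3] = dc, z = w[3:9] = dcccdc.
Check: |xy| = 3 ≤ 8 and |y| = 2 ≥ 1. Reading y takes M from p6 back to p6, so every xyⁱz is accepted.
Pumping length from the standard proof: p = 8 (the number of states). The repeated state found above gives |xy| = j ≤ 8 and |y| = j − i ≥ 1.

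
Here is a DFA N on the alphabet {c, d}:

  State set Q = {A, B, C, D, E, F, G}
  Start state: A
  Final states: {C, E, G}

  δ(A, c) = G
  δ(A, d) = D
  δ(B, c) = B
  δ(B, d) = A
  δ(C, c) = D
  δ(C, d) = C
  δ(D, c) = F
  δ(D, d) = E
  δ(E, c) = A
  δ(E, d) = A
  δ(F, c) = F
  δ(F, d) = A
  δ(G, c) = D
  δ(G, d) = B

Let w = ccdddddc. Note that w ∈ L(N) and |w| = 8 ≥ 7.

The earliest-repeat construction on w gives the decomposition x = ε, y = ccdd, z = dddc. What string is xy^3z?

xy^3z = ε·ccdd·ccdd·ccdd·dddc = ccddccddccdddddc.
Reading y = ccdd takes N from A back to A, so after x·y·y·y the machine is still in A, and z then leads to the accepting state G. Hence ccddccddccdddddc ∈ L(N).

ccddccddccdddddc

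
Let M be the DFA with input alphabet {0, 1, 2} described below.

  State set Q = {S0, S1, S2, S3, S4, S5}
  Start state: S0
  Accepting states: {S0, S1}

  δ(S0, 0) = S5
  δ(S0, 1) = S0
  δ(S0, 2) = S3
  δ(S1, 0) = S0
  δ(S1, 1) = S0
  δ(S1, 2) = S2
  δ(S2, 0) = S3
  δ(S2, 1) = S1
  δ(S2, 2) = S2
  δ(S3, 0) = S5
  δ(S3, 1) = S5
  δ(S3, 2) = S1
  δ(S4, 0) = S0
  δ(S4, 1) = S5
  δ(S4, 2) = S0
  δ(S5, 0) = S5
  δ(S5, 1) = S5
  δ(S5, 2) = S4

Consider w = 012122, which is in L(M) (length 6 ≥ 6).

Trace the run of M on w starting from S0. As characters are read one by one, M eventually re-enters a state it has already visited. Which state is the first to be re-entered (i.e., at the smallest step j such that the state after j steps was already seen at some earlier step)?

S5

Run of M on w = 0 1 2 1 2 2:
  step 0: S0  (start)
  step 1: S5  (read 0: S0→S5)
  step 2: S5  (read 1: S5→S5)   ← first repeat (S5 seen earlier)
  step 3: S4  (read 2: S5→S4)
  step 4: S5  (read 1: S4→S5)
  step 5: S4  (read 2: S5→S4)
  step 6: S0  (read 2: S4→S0)

The earliest repeat is at step j = 2: M is in S5, which it already visited at step i = 1.
Pumping length from the standard proof: p = 6 (the number of states). The repeated state found above gives |xy| = j ≤ 6 and |y| = j − i ≥ 1.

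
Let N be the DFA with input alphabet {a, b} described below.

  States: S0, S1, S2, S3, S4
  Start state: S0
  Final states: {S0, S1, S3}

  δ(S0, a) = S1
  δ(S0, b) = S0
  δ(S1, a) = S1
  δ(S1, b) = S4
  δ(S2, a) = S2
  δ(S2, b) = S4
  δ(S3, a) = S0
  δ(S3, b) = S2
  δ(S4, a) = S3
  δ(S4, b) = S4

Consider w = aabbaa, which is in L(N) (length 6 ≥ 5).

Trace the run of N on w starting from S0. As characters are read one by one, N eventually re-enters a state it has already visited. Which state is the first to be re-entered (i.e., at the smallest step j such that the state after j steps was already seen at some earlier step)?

State sequence: S0 -a-> S1 -a-> S1 -b-> S4 -b-> S4 -a-> S3 -a-> S0
First repeat at step 2: S1 was already visited.

The earliest repeat is at step j = 2: N is in S1, which it already visited at step i = 1.
Pumping length from the standard proof: p = 5 (the number of states). The repeated state found above gives |xy| = j ≤ 5 and |y| = j − i ≥ 1.

S1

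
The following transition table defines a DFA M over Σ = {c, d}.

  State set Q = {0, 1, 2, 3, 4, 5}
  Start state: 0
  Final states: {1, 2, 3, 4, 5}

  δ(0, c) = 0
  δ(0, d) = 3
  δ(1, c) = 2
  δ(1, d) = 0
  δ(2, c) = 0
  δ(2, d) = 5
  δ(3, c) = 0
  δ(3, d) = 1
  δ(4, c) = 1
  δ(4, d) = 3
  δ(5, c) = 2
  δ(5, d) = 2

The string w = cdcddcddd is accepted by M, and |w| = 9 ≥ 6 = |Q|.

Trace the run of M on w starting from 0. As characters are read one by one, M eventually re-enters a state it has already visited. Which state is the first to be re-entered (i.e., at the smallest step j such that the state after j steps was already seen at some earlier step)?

State sequence: 0 -c-> 0 -d-> 3 -c-> 0 -d-> 3 -d-> 1 -c-> 2 -d-> 5 -d-> 2 -d-> 5
First repeat at step 1: 0 was already visited.

The earliest repeat is at step j = 1: M is in 0, which it already visited at step i = 0.
Pumping length from the standard proof: p = 6 (the number of states). The repeated state found above gives |xy| = j ≤ 6 and |y| = j − i ≥ 1.

0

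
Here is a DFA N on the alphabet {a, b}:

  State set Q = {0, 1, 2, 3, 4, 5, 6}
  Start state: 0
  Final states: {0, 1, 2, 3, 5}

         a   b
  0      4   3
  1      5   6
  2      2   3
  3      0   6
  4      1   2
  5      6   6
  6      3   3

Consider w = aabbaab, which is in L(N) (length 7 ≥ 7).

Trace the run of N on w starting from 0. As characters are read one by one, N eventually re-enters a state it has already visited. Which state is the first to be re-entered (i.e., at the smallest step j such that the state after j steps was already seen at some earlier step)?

0

State sequence: 0 -a-> 4 -a-> 1 -b-> 6 -b-> 3 -a-> 0 -a-> 4 -b-> 2
First repeat at step 5: 0 was already visited.

The earliest repeat is at step j = 5: N is in 0, which it already visited at step i = 0.
Pumping length from the standard proof: p = 7 (the number of states). The repeated state found above gives |xy| = j ≤ 7 and |y| = j − i ≥ 1.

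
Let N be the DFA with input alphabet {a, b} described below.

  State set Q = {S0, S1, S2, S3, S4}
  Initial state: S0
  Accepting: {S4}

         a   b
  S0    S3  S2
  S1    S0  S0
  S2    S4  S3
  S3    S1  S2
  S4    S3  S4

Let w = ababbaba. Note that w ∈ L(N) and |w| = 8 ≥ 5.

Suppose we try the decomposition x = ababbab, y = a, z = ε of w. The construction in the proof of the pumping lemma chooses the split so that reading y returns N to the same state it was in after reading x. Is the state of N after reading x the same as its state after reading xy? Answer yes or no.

no

State sequence: S0 -a-> S3 -b-> S2 -a-> S4 -b-> S4 -b-> S4 -a-> S3 -b-> S2 -a-> S4

After x (step 7): S2. After xy (step 8): S4.
They differ (S2 ≠ S4), so y is not a cycle from the state after x; this split is not the one the pumping-lemma construction produces, and pumping y need not keep the string in L(N).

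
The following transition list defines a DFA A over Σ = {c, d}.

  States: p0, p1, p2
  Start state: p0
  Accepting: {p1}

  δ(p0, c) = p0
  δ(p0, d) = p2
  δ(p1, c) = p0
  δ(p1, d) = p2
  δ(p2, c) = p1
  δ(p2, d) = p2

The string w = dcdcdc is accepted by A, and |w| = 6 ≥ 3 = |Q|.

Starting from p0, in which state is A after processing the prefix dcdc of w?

p1

Run of A on the first 4 characters of w = d c d c:
  step 0: p0  (start)
  step 1: p2  (read d: p0→p2)
  step 2: p1  (read c: p2→p1)
  step 3: p2  (read d: p1→p2)
  step 4: p1  (read c: p2→p1)

After reading 4 characters, A is in state p1.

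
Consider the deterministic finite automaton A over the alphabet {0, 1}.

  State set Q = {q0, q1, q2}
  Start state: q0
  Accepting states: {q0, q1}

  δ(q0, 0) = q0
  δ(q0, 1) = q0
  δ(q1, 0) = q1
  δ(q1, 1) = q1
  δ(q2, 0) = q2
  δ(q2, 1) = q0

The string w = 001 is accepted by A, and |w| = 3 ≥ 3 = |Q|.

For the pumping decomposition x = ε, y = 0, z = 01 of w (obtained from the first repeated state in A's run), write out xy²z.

0001

xy^2z = ε·0·0·01 = 0001.
Reading y = 0 takes A from q0 back to q0, so after x·y·y the machine is still in q0, and z then leads to the accepting state q0. Hence 0001 ∈ L(A).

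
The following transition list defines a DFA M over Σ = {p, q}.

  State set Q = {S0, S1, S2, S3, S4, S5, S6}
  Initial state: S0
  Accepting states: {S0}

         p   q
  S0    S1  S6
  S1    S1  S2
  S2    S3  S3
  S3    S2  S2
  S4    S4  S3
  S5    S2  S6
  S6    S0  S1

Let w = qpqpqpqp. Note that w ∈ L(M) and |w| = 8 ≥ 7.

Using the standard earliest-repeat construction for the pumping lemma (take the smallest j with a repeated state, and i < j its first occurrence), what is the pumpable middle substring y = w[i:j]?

qp

Run of M on w = q p q p q p q p:
  step 0: S0  (start)
  step 1: S6  (read q: S0→S6)
  step 2: S0  (read p: S6→S0)   ← first repeat (S0 seen earlier)
  step 3: S6  (read q: S0→S6)
  step 4: S0  (read p: S6→S0)
  step 5: S6  (read q: S0→S6)
  step 6: S0  (read p: S6→S0)
  step 7: S6  (read q: S0→S6)
  step 8: S0  (read p: S6→S0)

So i = 0, j = 2, giving x = w[0:0] = ε, y = w[0:2] = qp, z = w[2:8] = qpqpqp.
Check: |xy| = 2 ≤ 7 and |y| = 2 ≥ 1. Reading y takes M from S0 back to S0, so every xyⁱz is accepted.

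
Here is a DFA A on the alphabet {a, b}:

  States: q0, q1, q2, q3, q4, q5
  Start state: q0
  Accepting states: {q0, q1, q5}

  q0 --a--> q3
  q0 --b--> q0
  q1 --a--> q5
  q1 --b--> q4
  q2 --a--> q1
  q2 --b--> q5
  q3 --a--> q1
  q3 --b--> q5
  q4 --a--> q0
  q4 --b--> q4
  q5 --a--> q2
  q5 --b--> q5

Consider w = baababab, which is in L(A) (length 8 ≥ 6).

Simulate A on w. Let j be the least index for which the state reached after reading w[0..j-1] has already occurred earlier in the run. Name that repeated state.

q0

State sequence: q0 -b-> q0 -a-> q3 -a-> q1 -b-> q4 -a-> q0 -b-> q0 -a-> q3 -b-> q5
First repeat at step 1: q0 was already visited.

The earliest repeat is at step j = 1: A is in q0, which it already visited at step i = 0.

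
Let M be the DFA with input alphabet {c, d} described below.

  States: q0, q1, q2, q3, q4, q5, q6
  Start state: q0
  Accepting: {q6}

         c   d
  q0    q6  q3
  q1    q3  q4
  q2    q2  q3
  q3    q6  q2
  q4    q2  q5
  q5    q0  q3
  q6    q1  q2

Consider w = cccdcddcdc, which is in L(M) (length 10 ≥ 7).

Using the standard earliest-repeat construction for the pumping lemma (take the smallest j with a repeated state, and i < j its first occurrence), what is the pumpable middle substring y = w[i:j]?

c

State sequence: q0 -c-> q6 -c-> q1 -c-> q3 -d-> q2 -c-> q2 -d-> q3 -d-> q2 -c-> q2 -d-> q3 -c-> q6
First repeat at step 5: q2 was already visited.

So i = 4, j = 5, giving x = w[0:4] = cccd, y = w[4:5] = c, z = w[5:10] = ddcdc.
Check: |xy| = 5 ≤ 7 and |y| = 1 ≥ 1. Reading y takes M from q2 back to q2, so every xyⁱz is accepted.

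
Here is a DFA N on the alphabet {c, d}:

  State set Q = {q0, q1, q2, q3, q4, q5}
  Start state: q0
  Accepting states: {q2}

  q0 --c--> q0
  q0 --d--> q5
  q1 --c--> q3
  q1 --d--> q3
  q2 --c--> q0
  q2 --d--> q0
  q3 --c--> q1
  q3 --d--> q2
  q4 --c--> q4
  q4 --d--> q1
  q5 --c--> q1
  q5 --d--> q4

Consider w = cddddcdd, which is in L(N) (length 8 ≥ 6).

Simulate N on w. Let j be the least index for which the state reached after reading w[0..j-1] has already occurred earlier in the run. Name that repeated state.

State sequence: q0 -c-> q0 -d-> q5 -d-> q4 -d-> q1 -d-> q3 -c-> q1 -d-> q3 -d-> q2
First repeat at step 1: q0 was already visited.

The earliest repeat is at step j = 1: N is in q0, which it already visited at step i = 0.
Pumping length from the standard proof: p = 6 (the number of states). The repeated state found above gives |xy| = j ≤ 6 and |y| = j − i ≥ 1.

q0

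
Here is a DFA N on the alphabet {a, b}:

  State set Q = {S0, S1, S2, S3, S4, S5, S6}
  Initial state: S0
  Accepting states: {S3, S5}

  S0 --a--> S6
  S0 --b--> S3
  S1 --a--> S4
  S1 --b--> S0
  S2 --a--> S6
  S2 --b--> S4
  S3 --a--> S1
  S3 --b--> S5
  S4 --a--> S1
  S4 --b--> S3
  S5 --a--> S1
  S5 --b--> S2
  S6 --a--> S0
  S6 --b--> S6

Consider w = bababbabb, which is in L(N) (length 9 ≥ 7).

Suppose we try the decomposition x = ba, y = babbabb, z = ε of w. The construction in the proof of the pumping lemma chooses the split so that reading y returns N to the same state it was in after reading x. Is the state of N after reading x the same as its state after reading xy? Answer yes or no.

Run of N on the first 9 characters of w = b a b a b b a b b:
  step 0: S0  (start)
  step 1: S3  (read b: S0→S3)
  step 2: S1  (read a: S3→S1)
  step 3: S0  (read b: S1→S0)
  step 4: S6  (read a: S0→S6)
  step 5: S6  (read b: S6→S6)
  step 6: S6  (read b: S6→S6)
  step 7: S0  (read a: S6→S0)
  step 8: S3  (read b: S0→S3)
  step 9: S5  (read b: S3→S5)

After x (step 2): S1. After xy (step 9): S5.
They differ (S1 ≠ S5), so y is not a cycle from the state after x; this split is not the one the pumping-lemma construction produces, and pumping y need not keep the string in L(N).

no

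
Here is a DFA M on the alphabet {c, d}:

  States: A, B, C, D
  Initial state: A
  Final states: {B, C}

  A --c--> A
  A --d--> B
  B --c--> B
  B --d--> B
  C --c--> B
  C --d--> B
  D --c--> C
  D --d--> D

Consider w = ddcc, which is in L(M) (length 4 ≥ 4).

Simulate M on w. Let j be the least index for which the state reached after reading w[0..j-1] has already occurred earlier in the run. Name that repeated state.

B

State sequence: A -d-> B -d-> B -c-> B -c-> B
First repeat at step 2: B was already visited.

The earliest repeat is at step j = 2: M is in B, which it already visited at step i = 1.
With |Q| = 4, pigeonhole forces a state repeat no later than step 4; the substring read between the first and second visits to that state can be pumped.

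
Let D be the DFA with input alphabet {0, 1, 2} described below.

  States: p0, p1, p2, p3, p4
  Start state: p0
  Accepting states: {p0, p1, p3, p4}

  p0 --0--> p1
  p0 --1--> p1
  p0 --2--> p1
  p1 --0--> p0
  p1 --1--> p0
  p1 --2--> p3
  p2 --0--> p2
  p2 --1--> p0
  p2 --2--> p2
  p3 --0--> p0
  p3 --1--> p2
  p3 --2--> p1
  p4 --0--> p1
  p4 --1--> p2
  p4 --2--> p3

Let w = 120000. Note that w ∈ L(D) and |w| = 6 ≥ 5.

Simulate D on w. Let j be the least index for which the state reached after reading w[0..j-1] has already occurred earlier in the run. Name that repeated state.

p0

State sequence: p0 -1-> p1 -2-> p3 -0-> p0 -0-> p1 -0-> p0 -0-> p1
First repeat at step 3: p0 was already visited.

The earliest repeat is at step j = 3: D is in p0, which it already visited at step i = 0.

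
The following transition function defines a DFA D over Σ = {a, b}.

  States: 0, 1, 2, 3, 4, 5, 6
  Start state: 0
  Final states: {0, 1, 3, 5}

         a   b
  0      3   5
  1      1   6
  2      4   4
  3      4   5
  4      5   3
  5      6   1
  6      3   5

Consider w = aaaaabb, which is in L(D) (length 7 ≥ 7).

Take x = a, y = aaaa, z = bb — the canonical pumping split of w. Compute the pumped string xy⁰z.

abb

xy⁰z = xz = a·bb = abb.
Reading y = aaaa takes D from 3 back to 3, so after x the machine is still in 3, and z then leads to the accepting state 1. Hence abb ∈ L(D).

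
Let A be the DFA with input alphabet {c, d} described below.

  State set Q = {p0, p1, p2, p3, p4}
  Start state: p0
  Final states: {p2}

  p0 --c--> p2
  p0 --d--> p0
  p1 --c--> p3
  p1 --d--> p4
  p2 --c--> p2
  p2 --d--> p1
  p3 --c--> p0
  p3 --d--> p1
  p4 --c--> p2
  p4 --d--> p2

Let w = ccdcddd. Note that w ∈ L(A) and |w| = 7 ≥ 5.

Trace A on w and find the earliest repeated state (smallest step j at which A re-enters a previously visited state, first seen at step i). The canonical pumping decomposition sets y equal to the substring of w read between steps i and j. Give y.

c

Run of A on w = c c d c d d d:
  step 0: p0  (start)
  step 1: p2  (read c: p0→p2)
  step 2: p2  (read c: p2→p2)   ← first repeat (p2 seen earlier)
  step 3: p1  (read d: p2→p1)
  step 4: p3  (read c: p1→p3)
  step 5: p1  (read d: p3→p1)
  step 6: p4  (read d: p1→p4)
  step 7: p2  (read d: p4→p2)

So i = 1, j = 2, giving x = w[0:1] = c, y = w[1:2] = c, z = w[2:7] = dcddd.
Check: |xy| = 2 ≤ 5 and |y| = 1 ≥ 1. Reading y takes A from p2 back to p2, so every xyⁱz is accepted.
Since A has 5 states, any run of length ≥ 5 visits 5+1 states, so by pigeonhole some state repeats within the first 5 steps — that repeat gives the pumpable loop.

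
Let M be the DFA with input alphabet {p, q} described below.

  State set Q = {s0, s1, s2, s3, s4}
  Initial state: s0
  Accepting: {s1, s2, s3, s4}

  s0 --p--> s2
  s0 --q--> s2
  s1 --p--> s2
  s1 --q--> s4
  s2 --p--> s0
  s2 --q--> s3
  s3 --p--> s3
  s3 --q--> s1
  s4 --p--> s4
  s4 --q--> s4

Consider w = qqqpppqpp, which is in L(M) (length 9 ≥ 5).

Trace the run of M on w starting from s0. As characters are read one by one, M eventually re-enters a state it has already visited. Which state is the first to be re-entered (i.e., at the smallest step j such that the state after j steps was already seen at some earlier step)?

s2

Run of M on w = q q q p p p q p p:
  step 0: s0  (start)
  step 1: s2  (read q: s0→s2)
  step 2: s3  (read q: s2→s3)
  step 3: s1  (read q: s3→s1)
  step 4: s2  (read p: s1→s2)   ← first repeat (s2 seen earlier)
  step 5: s0  (read p: s2→s0)
  step 6: s2  (read p: s0→s2)
  step 7: s3  (read q: s2→s3)
  step 8: s3  (read p: s3→s3)
  step 9: s3  (read p: s3→s3)

The earliest repeat is at step j = 4: M is in s2, which it already visited at step i = 1.
Since M has 5 states, any run of length ≥ 5 visits 5+1 states, so by pigeonhole some state repeats within the first 5 steps — that repeat gives the pumpable loop.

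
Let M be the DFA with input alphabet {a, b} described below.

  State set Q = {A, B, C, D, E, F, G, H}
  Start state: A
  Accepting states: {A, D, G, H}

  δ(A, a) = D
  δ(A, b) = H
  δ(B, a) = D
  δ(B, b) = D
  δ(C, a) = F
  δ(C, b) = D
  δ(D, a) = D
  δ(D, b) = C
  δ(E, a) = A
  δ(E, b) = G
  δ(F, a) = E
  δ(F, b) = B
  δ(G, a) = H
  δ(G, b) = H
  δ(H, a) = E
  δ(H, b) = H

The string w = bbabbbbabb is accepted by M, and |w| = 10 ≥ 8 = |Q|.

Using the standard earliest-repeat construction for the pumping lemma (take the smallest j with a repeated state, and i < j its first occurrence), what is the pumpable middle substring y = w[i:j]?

State sequence: A -b-> H -b-> H -a-> E -b-> G -b-> H -b-> H -b-> H -a-> E -b-> G -b-> H
First repeat at step 2: H was already visited.

So i = 1, j = 2, giving x = w[0:1] = b, y = w[1:2] = b, z = w[2:10] = abbbbabb.
Check: |xy| = 2 ≤ 8 and |y| = 1 ≥ 1. Reading y takes M from H back to H, so every xyⁱz is accepted.

b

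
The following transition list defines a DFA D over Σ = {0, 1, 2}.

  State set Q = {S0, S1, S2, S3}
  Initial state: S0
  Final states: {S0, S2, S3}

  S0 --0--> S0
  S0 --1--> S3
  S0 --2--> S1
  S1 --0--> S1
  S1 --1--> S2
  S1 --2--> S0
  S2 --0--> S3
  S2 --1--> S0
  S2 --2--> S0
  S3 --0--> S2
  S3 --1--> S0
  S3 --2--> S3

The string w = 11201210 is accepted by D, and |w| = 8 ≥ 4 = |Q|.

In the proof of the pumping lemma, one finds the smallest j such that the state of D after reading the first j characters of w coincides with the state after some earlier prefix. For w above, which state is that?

State sequence: S0 -1-> S3 -1-> S0 -2-> S1 -0-> S1 -1-> S2 -2-> S0 -1-> S3 -0-> S2
First repeat at step 2: S0 was already visited.

The earliest repeat is at step j = 2: D is in S0, which it already visited at step i = 0.
With |Q| = 4, pigeonhole forces a state repeat no later than step 4; the substring read between the first and second visits to that state can be pumped.

S0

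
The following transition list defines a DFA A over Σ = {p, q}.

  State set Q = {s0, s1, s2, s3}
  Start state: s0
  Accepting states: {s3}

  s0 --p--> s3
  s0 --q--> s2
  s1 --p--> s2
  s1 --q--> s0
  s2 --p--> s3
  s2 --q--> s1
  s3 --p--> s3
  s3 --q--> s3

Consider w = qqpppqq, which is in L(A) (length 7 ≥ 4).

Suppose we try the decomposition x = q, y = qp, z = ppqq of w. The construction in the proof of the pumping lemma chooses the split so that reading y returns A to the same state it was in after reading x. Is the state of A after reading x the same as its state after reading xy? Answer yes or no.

State sequence: s0 -q-> s2 -q-> s1 -p-> s2

After x (step 1): s2. After xy (step 3): s2.
They match, so y = qp drives A around a cycle from s2 back to itself; pumping y any number of times keeps A in s2 before reading z, and xyⁱz ∈ L(A) for every i ≥ 0.

yes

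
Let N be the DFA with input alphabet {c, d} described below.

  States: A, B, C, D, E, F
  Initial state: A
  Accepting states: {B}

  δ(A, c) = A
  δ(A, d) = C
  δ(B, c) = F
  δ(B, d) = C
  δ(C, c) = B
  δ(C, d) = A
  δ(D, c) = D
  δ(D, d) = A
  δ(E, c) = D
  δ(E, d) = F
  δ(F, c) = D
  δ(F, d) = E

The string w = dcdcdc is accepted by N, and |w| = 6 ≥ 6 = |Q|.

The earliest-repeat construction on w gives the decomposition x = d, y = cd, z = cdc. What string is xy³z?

xy^3z = d·cd·cd·cd·cdc = dcdcdcdcdc.
Reading y = cd takes N from C back to C, so after x·y·y·y the machine is still in C, and z then leads to the accepting state B. Hence dcdcdcdcdc ∈ L(N).

dcdcdcdcdc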